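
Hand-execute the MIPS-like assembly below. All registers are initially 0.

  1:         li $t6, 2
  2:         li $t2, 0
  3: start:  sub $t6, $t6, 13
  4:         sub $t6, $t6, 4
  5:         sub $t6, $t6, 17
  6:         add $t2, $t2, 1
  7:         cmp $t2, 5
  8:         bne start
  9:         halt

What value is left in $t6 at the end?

li $t6, 2 → $t6=2
li $t2, 0 → $t2=0
sub $t6, $t6, 13 → $t6=2-13=-11
sub $t6, $t6, 4 → $t6=(-11)-4=-15
sub $t6, $t6, 17 → $t6=(-15)-17=-32
add $t2, $t2, 1 → $t2=0+1=1
cmp $t2, 5  (cmp 1,5)
bne start: taken
sub $t6, $t6, 13 → $t6=(-32)-13=-45
sub $t6, $t6, 4 → $t6=(-45)-4=-49
sub $t6, $t6, 17 → $t6=(-49)-17=-66
add $t2, $t2, 1 → $t2=1+1=2
cmp $t2, 5  (cmp 2,5)
bne start: taken
sub $t6, $t6, 13 → $t6=(-66)-13=-79
sub $t6, $t6, 4 → $t6=(-79)-4=-83
sub $t6, $t6, 17 → $t6=(-83)-17=-100
add $t2, $t2, 1 → $t2=2+1=3
cmp $t2, 5  (cmp 3,5)
bne start: taken
sub $t6, $t6, 13 → $t6=(-100)-13=-113
sub $t6, $t6, 4 → $t6=(-113)-4=-117
sub $t6, $t6, 17 → $t6=(-117)-17=-134
add $t2, $t2, 1 → $t2=3+1=4
cmp $t2, 5  (cmp 4,5)
bne start: taken
sub $t6, $t6, 13 → $t6=(-134)-13=-147
sub $t6, $t6, 4 → $t6=(-147)-4=-151
sub $t6, $t6, 17 → $t6=(-151)-17=-168
add $t2, $t2, 1 → $t2=4+1=5
cmp $t2, 5  (cmp 5,5)
bne start: not taken
halt.

-168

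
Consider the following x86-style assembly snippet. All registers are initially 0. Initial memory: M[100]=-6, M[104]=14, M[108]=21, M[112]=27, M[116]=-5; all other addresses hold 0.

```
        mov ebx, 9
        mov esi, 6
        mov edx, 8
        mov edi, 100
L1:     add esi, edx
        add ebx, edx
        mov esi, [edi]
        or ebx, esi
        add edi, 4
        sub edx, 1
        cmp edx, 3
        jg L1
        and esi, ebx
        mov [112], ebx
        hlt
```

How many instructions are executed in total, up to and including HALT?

mov ebx, 9 → ebx=9
mov esi, 6 → esi=6
mov edx, 8 → edx=8
mov edi, 100 → edi=100
add esi, edx → esi=6+8=14
add ebx, edx → ebx=9+8=17
mov esi, [edi] → esi=M[100]=-6
or ebx, esi → ebx=17|(-6)=-5
add edi, 4 → edi=100+4=104
sub edx, 1 → edx=8-1=7
cmp edx, 3  (cmp 7,3)
jg L1: taken
add esi, edx → esi=(-6)+7=1
add ebx, edx → ebx=(-5)+7=2
mov esi, [edi] → esi=M[104]=14
or ebx, esi → ebx=2|14=14
add edi, 4 → edi=104+4=108
sub edx, 1 → edx=7-1=6
cmp edx, 3  (cmp 6,3)
jg L1: taken
add esi, edx → esi=14+6=20
add ebx, edx → ebx=14+6=20
mov esi, [edi] → esi=M[108]=21
or ebx, esi → ebx=20|21=21
add edi, 4 → edi=108+4=112
sub edx, 1 → edx=6-1=5
cmp edx, 3  (cmp 5,3)
jg L1: taken
add esi, edx → esi=21+5=26
add ebx, edx → ebx=21+5=26
mov esi, [edi] → esi=M[112]=27
or ebx, esi → ebx=26|27=27
add edi, 4 → edi=112+4=116
sub edx, 1 → edx=5-1=4
cmp edx, 3  (cmp 4,3)
jg L1: taken
add esi, edx → esi=27+4=31
add ebx, edx → ebx=27+4=31
mov esi, [edi] → esi=M[116]=-5
or ebx, esi → ebx=31|(-5)=-1
add edi, 4 → edi=116+4=120
sub edx, 1 → edx=4-1=3
cmp edx, 3  (cmp 3,3)
jg L1: not taken
and esi, ebx → esi=(-5)&(-1)=-5
mov [112], ebx → M[112]=-1
halt.
Total executed instructions: 47.

47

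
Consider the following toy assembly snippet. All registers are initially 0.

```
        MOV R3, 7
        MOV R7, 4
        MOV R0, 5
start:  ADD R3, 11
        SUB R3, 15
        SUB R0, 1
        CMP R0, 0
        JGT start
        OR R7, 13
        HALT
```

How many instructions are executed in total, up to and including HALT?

30

R3=7
R7=4
R0=5
R3=7+11=18
R3=18-15=3
R0=5-1=4
CMP R0, 0  (cmp 4,0)
JGT start: taken
R3=3+11=14
R3=14-15=-1
R0=4-1=3
CMP R0, 0  (cmp 3,0)
JGT start: taken
R3=(-1)+11=10
R3=10-15=-5
R0=3-1=2
CMP R0, 0  (cmp 2,0)
JGT start: taken
R3=(-5)+11=6
R3=6-15=-9
R0=2-1=1
CMP R0, 0  (cmp 1,0)
JGT start: taken
R3=(-9)+11=2
R3=2-15=-13
R0=1-1=0
CMP R0, 0  (cmp 0,0)
JGT start: not taken
R7=4|13=13
halt.
Total executed instructions: 30.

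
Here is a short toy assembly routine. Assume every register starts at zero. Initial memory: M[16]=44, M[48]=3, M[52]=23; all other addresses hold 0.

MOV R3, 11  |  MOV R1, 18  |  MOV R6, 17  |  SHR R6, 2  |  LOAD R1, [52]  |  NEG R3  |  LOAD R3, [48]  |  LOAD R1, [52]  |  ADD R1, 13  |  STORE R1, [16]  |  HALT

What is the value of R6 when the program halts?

4

R3=11
R1=18
R6=17
R6=17>>2=4
R1=M[52]=23
R3=-(11)=-11
R3=M[48]=3
R1=M[52]=23
R1=23+13=36
STORE R1, [16] → M[16]=36
halt.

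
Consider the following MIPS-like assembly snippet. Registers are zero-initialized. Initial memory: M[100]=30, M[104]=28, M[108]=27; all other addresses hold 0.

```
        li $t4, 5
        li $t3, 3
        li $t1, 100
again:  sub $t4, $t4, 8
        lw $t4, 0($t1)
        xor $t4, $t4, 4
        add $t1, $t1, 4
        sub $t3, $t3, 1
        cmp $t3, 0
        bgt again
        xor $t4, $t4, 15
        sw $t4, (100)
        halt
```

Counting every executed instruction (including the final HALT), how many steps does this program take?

li $t4, 5 → $t4=5
li $t3, 3 → $t3=3
li $t1, 100 → $t1=100
sub $t4, $t4, 8 → $t4=5-8=-3
lw $t4, 0($t1) → $t4=M[100]=30
xor $t4, $t4, 4 → $t4=30^4=26
add $t1, $t1, 4 → $t1=100+4=104
sub $t3, $t3, 1 → $t3=3-1=2
cmp $t3, 0  (cmp 2,0)
bgt again: taken
sub $t4, $t4, 8 → $t4=26-8=18
lw $t4, 0($t1) → $t4=M[104]=28
xor $t4, $t4, 4 → $t4=28^4=24
add $t1, $t1, 4 → $t1=104+4=108
sub $t3, $t3, 1 → $t3=2-1=1
cmp $t3, 0  (cmp 1,0)
bgt again: taken
sub $t4, $t4, 8 → $t4=24-8=16
lw $t4, 0($t1) → $t4=M[108]=27
xor $t4, $t4, 4 → $t4=27^4=31
add $t1, $t1, 4 → $t1=108+4=112
sub $t3, $t3, 1 → $t3=1-1=0
cmp $t3, 0  (cmp 0,0)
bgt again: not taken
xor $t4, $t4, 15 → $t4=31^15=16
sw $t4, (100) → M[100]=16
halt.
Total executed instructions: 27.

27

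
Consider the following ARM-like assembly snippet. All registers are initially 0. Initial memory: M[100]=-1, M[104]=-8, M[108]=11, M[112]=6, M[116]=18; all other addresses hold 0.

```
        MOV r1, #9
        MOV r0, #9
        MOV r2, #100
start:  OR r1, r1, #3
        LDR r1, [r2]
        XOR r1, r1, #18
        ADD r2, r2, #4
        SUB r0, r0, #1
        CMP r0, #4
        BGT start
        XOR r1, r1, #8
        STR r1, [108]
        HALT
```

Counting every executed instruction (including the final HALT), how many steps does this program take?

r1=9
r0=9
r2=100
r1=9|3=11
r1=M[100]=-1
r1=(-1)^18=-19
r2=100+4=104
r0=9-1=8
CMP r0, #4  (cmp 8,4)
BGT start: taken
r1=(-19)|3=-17
r1=M[104]=-8
r1=(-8)^18=-22
r2=104+4=108
r0=8-1=7
CMP r0, #4  (cmp 7,4)
BGT start: taken
r1=(-22)|3=-21
r1=M[108]=11
r1=11^18=25
r2=108+4=112
r0=7-1=6
CMP r0, #4  (cmp 6,4)
BGT start: taken
r1=25|3=27
r1=M[112]=6
r1=6^18=20
r2=112+4=116
r0=6-1=5
CMP r0, #4  (cmp 5,4)
BGT start: taken
r1=20|3=23
r1=M[116]=18
r1=18^18=0
r2=116+4=120
r0=5-1=4
CMP r0, #4  (cmp 4,4)
BGT start: not taken
r1=0^8=8
STR r1, [108] → M[108]=8
halt.
Total executed instructions: 41.

41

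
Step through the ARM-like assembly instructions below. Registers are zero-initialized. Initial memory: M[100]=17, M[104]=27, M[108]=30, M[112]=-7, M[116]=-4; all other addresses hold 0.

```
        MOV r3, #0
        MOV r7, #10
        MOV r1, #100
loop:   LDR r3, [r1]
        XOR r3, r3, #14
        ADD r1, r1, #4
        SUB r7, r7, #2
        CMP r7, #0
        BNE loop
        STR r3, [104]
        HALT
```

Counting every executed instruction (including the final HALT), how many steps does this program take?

r3=0
r7=10
r1=100
r3=M[100]=17
r3=17^14=31
r1=100+4=104
r7=10-2=8
CMP r7, #0  (cmp 8,0)
BNE loop: taken
r3=M[104]=27
r3=27^14=21
r1=104+4=108
r7=8-2=6
CMP r7, #0  (cmp 6,0)
BNE loop: taken
r3=M[108]=30
r3=30^14=16
r1=108+4=112
r7=6-2=4
CMP r7, #0  (cmp 4,0)
BNE loop: taken
r3=M[112]=-7
r3=(-7)^14=-9
r1=112+4=116
r7=4-2=2
CMP r7, #0  (cmp 2,0)
BNE loop: taken
r3=M[116]=-4
r3=(-4)^14=-14
r1=116+4=120
r7=2-2=0
CMP r7, #0  (cmp 0,0)
BNE loop: not taken
STR r3, [104] → M[104]=-14
halt.
Total executed instructions: 35.

35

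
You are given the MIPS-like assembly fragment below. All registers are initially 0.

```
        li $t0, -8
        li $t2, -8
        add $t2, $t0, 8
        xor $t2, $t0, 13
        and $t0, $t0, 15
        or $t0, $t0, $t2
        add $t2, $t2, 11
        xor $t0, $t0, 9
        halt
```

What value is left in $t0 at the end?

after li $t0, -8: $t0=-8
after li $t2, -8: $t2=-8
after add $t2, $t0, 8: $t2=(-8)+8=0
after xor $t2, $t0, 13: $t2=(-8)^13=-11
after and $t0, $t0, 15: $t0=(-8)&15=8
after or $t0, $t0, $t2: $t0=8|(-11)=-3
after add $t2, $t2, 11: $t2=(-11)+11=0
after xor $t0, $t0, 9: $t0=(-3)^9=-12
halt.

-12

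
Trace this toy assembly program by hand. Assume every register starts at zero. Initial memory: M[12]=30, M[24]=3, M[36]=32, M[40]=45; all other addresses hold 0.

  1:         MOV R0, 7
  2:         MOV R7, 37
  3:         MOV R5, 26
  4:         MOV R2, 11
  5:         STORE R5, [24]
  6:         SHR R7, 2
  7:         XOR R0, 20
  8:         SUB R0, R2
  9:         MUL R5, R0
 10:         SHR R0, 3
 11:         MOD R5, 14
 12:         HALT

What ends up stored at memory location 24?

26

R0=7
R7=37
R5=26
R2=11
STORE R5, [24] → M[24]=26
R7=37>>2=9
R0=7^20=19
R0=19-11=8
R5=26*8=208
R0=8>>3=1
R5=208%14=12
halt.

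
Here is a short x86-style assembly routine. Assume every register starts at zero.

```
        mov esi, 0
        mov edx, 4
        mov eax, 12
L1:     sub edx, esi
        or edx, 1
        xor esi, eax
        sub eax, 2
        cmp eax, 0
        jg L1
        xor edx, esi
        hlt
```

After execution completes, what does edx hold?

-33

after mov esi, 0: esi=0
after mov edx, 4: edx=4
after mov eax, 12: eax=12
after sub edx, esi: edx=4-0=4
after or edx, 1: edx=4|1=5
after xor esi, eax: esi=0^12=12
after sub eax, 2: eax=12-2=10
cmp eax, 0  (cmp 10,0)
jg L1: taken
after sub edx, esi: edx=5-12=-7
after or edx, 1: edx=(-7)|1=-7
after xor esi, eax: esi=12^10=6
after sub eax, 2: eax=10-2=8
cmp eax, 0  (cmp 8,0)
jg L1: taken
after sub edx, esi: edx=(-7)-6=-13
after or edx, 1: edx=(-13)|1=-13
after xor esi, eax: esi=6^8=14
after sub eax, 2: eax=8-2=6
cmp eax, 0  (cmp 6,0)
jg L1: taken
after sub edx, esi: edx=(-13)-14=-27
after or edx, 1: edx=(-27)|1=-27
after xor esi, eax: esi=14^6=8
after sub eax, 2: eax=6-2=4
cmp eax, 0  (cmp 4,0)
jg L1: taken
after sub edx, esi: edx=(-27)-8=-35
after or edx, 1: edx=(-35)|1=-35
after xor esi, eax: esi=8^4=12
after sub eax, 2: eax=4-2=2
cmp eax, 0  (cmp 2,0)
jg L1: taken
after sub edx, esi: edx=(-35)-12=-47
after or edx, 1: edx=(-47)|1=-47
after xor esi, eax: esi=12^2=14
after sub eax, 2: eax=2-2=0
cmp eax, 0  (cmp 0,0)
jg L1: not taken
after xor edx, esi: edx=(-47)^14=-33
halt.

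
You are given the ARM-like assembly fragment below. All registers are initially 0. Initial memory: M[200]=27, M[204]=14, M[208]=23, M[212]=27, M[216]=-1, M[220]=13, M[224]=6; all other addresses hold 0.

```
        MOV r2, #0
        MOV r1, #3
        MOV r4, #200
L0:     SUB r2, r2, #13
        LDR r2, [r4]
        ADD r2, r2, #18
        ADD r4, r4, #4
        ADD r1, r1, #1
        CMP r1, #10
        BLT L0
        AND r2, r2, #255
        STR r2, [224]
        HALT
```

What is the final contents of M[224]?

24

after MOV r2, #0: r2=0
after MOV r1, #3: r1=3
after MOV r4, #200: r4=200
after SUB r2, r2, #13: r2=0-13=-13
after LDR r2, [r4]: r2=M[200]=27
after ADD r2, r2, #18: r2=27+18=45
after ADD r4, r4, #4: r4=200+4=204
after ADD r1, r1, #1: r1=3+1=4
CMP r1, #10  (cmp 4,10)
BLT L0: taken
after SUB r2, r2, #13: r2=45-13=32
after LDR r2, [r4]: r2=M[204]=14
after ADD r2, r2, #18: r2=14+18=32
after ADD r4, r4, #4: r4=204+4=208
after ADD r1, r1, #1: r1=4+1=5
CMP r1, #10  (cmp 5,10)
BLT L0: taken
after SUB r2, r2, #13: r2=32-13=19
after LDR r2, [r4]: r2=M[208]=23
after ADD r2, r2, #18: r2=23+18=41
after ADD r4, r4, #4: r4=208+4=212
after ADD r1, r1, #1: r1=5+1=6
CMP r1, #10  (cmp 6,10)
BLT L0: taken
after SUB r2, r2, #13: r2=41-13=28
after LDR r2, [r4]: r2=M[212]=27
after ADD r2, r2, #18: r2=27+18=45
after ADD r4, r4, #4: r4=212+4=216
after ADD r1, r1, #1: r1=6+1=7
CMP r1, #10  (cmp 7,10)
BLT L0: taken
after SUB r2, r2, #13: r2=45-13=32
after LDR r2, [r4]: r2=M[216]=-1
after ADD r2, r2, #18: r2=(-1)+18=17
after ADD r4, r4, #4: r4=216+4=220
after ADD r1, r1, #1: r1=7+1=8
CMP r1, #10  (cmp 8,10)
BLT L0: taken
after SUB r2, r2, #13: r2=17-13=4
after LDR r2, [r4]: r2=M[220]=13
after ADD r2, r2, #18: r2=13+18=31
after ADD r4, r4, #4: r4=220+4=224
after ADD r1, r1, #1: r1=8+1=9
CMP r1, #10  (cmp 9,10)
BLT L0: taken
after SUB r2, r2, #13: r2=31-13=18
after LDR r2, [r4]: r2=M[224]=6
after ADD r2, r2, #18: r2=6+18=24
after ADD r4, r4, #4: r4=224+4=228
after ADD r1, r1, #1: r1=9+1=10
CMP r1, #10  (cmp 10,10)
BLT L0: not taken
after AND r2, r2, #255: r2=24&255=24
STR r2, [224] → M[224]=24
halt.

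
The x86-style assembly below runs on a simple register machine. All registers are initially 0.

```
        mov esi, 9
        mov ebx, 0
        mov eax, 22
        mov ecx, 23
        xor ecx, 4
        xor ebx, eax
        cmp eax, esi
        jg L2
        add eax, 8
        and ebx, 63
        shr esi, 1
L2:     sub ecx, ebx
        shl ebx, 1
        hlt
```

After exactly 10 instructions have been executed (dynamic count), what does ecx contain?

after mov esi, 9: esi=9
after mov ebx, 0: ebx=0
after mov eax, 22: eax=22
after mov ecx, 23: ecx=23
after xor ecx, 4: ecx=23^4=19
after xor ebx, eax: ebx=0^22=22
cmp eax, esi  (cmp 22,9)
jg L2: taken
after sub ecx, ebx: ecx=19-22=-3
after shl ebx, 1: ebx=22<<1=44
After step 10: ecx = -3.

-3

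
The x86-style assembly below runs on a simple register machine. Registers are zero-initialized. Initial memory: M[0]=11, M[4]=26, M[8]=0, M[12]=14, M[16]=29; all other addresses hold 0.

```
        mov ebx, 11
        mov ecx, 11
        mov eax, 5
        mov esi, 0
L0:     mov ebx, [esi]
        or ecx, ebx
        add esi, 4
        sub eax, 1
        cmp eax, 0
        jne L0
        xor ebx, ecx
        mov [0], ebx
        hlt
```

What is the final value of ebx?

after mov ebx, 11: ebx=11
after mov ecx, 11: ecx=11
after mov eax, 5: eax=5
after mov esi, 0: esi=0
after mov ebx, [esi]: ebx=M[0]=11
after or ecx, ebx: ecx=11|11=11
after add esi, 4: esi=0+4=4
after sub eax, 1: eax=5-1=4
cmp eax, 0  (cmp 4,0)
jne L0: taken
after mov ebx, [esi]: ebx=M[4]=26
after or ecx, ebx: ecx=11|26=27
after add esi, 4: esi=4+4=8
after sub eax, 1: eax=4-1=3
cmp eax, 0  (cmp 3,0)
jne L0: taken
after mov ebx, [esi]: ebx=M[8]=0
after or ecx, ebx: ecx=27|0=27
after add esi, 4: esi=8+4=12
after sub eax, 1: eax=3-1=2
cmp eax, 0  (cmp 2,0)
jne L0: taken
after mov ebx, [esi]: ebx=M[12]=14
after or ecx, ebx: ecx=27|14=31
after add esi, 4: esi=12+4=16
after sub eax, 1: eax=2-1=1
cmp eax, 0  (cmp 1,0)
jne L0: taken
after mov ebx, [esi]: ebx=M[16]=29
after or ecx, ebx: ecx=31|29=31
after add esi, 4: esi=16+4=20
after sub eax, 1: eax=1-1=0
cmp eax, 0  (cmp 0,0)
jne L0: not taken
after xor ebx, ecx: ebx=29^31=2
mov [0], ebx → M[0]=2
halt.

2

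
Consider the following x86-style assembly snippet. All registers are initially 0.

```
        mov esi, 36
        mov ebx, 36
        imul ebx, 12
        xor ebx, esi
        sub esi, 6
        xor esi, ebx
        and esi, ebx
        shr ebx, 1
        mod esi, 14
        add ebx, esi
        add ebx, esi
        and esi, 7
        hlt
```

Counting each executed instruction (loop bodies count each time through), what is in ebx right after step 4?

esi=36
ebx=36
ebx=36*12=432
ebx=432^36=404
After step 4: ebx = 404.

404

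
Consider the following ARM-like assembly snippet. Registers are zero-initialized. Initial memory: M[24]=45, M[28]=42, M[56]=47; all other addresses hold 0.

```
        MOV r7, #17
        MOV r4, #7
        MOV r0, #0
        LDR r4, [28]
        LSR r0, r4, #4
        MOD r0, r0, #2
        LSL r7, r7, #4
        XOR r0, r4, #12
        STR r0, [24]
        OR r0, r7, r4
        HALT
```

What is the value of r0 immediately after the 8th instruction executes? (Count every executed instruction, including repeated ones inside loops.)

MOV r7, #17 → r7=17
MOV r4, #7 → r4=7
MOV r0, #0 → r0=0
LDR r4, [28] → r4=M[28]=42
LSR r0, r4, #4 → r0=42>>4=2
MOD r0, r0, #2 → r0=2%2=0
LSL r7, r7, #4 → r7=17<<4=272
XOR r0, r4, #12 → r0=42^12=38
After step 8: r0 = 38.

38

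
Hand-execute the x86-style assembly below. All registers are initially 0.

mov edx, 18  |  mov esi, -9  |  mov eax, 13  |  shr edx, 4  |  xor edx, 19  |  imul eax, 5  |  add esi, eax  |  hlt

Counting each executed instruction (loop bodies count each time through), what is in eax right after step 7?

65

after mov edx, 18: edx=18
after mov esi, -9: esi=-9
after mov eax, 13: eax=13
after shr edx, 4: edx=18>>4=1
after xor edx, 19: edx=1^19=18
after imul eax, 5: eax=13*5=65
after add esi, eax: esi=(-9)+65=56
After step 7: eax = 65.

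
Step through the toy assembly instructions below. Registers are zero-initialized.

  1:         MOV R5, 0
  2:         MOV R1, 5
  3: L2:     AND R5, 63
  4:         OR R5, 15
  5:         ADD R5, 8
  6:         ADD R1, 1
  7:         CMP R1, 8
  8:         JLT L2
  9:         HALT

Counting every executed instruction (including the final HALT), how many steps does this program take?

MOV R5, 0 → R5=0
MOV R1, 5 → R1=5
AND R5, 63 → R5=0&63=0
OR R5, 15 → R5=0|15=15
ADD R5, 8 → R5=15+8=23
ADD R1, 1 → R1=5+1=6
CMP R1, 8  (cmp 6,8)
JLT L2: taken
AND R5, 63 → R5=23&63=23
OR R5, 15 → R5=23|15=31
ADD R5, 8 → R5=31+8=39
ADD R1, 1 → R1=6+1=7
CMP R1, 8  (cmp 7,8)
JLT L2: taken
AND R5, 63 → R5=39&63=39
OR R5, 15 → R5=39|15=47
ADD R5, 8 → R5=47+8=55
ADD R1, 1 → R1=7+1=8
CMP R1, 8  (cmp 8,8)
JLT L2: not taken
halt.
Total executed instructions: 21.

21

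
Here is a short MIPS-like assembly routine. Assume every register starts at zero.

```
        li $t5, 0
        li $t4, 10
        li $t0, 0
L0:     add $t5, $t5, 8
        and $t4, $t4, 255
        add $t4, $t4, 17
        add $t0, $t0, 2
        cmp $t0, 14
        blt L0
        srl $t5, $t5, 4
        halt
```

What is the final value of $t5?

3

$t5=0
$t4=10
$t0=0
$t5=0+8=8
$t4=10&255=10
$t4=10+17=27
$t0=0+2=2
cmp $t0, 14  (cmp 2,14)
blt L0: taken
$t5=8+8=16
$t4=27&255=27
$t4=27+17=44
$t0=2+2=4
cmp $t0, 14  (cmp 4,14)
blt L0: taken
$t5=16+8=24
$t4=44&255=44
$t4=44+17=61
$t0=4+2=6
cmp $t0, 14  (cmp 6,14)
blt L0: taken
$t5=24+8=32
$t4=61&255=61
$t4=61+17=78
$t0=6+2=8
cmp $t0, 14  (cmp 8,14)
blt L0: taken
$t5=32+8=40
$t4=78&255=78
$t4=78+17=95
$t0=8+2=10
cmp $t0, 14  (cmp 10,14)
blt L0: taken
$t5=40+8=48
$t4=95&255=95
$t4=95+17=112
$t0=10+2=12
cmp $t0, 14  (cmp 12,14)
blt L0: taken
$t5=48+8=56
$t4=112&255=112
$t4=112+17=129
$t0=12+2=14
cmp $t0, 14  (cmp 14,14)
blt L0: not taken
$t5=56>>4=3
halt.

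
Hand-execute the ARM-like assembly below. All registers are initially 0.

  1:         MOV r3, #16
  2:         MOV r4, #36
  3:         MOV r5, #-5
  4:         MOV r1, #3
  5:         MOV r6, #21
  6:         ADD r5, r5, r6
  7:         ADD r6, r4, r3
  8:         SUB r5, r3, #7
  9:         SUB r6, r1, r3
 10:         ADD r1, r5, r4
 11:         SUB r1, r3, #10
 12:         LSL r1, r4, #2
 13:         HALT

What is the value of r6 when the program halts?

-13

MOV r3, #16 → r3=16
MOV r4, #36 → r4=36
MOV r5, #-5 → r5=-5
MOV r1, #3 → r1=3
MOV r6, #21 → r6=21
ADD r5, r5, r6 → r5=(-5)+21=16
ADD r6, r4, r3 → r6=36+16=52
SUB r5, r3, #7 → r5=16-7=9
SUB r6, r1, r3 → r6=3-16=-13
ADD r1, r5, r4 → r1=9+36=45
SUB r1, r3, #10 → r1=16-10=6
LSL r1, r4, #2 → r1=36<<2=144
halt.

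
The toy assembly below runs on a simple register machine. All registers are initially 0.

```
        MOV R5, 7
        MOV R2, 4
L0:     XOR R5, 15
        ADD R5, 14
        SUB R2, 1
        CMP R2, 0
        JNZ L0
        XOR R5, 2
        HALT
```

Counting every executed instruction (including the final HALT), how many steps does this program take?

24

R5=7
R2=4
R5=7^15=8
R5=8+14=22
R2=4-1=3
CMP R2, 0  (cmp 3,0)
JNZ L0: taken
R5=22^15=25
R5=25+14=39
R2=3-1=2
CMP R2, 0  (cmp 2,0)
JNZ L0: taken
R5=39^15=40
R5=40+14=54
R2=2-1=1
CMP R2, 0  (cmp 1,0)
JNZ L0: taken
R5=54^15=57
R5=57+14=71
R2=1-1=0
CMP R2, 0  (cmp 0,0)
JNZ L0: not taken
R5=71^2=69
halt.
Total executed instructions: 24.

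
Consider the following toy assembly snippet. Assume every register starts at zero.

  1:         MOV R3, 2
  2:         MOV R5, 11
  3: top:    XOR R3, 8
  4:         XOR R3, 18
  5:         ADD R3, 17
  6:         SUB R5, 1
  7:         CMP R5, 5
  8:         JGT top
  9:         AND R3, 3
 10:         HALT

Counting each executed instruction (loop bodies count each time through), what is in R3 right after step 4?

24

after MOV R3, 2: R3=2
after MOV R5, 11: R5=11
after XOR R3, 8: R3=2^8=10
after XOR R3, 18: R3=10^18=24
After step 4: R3 = 24.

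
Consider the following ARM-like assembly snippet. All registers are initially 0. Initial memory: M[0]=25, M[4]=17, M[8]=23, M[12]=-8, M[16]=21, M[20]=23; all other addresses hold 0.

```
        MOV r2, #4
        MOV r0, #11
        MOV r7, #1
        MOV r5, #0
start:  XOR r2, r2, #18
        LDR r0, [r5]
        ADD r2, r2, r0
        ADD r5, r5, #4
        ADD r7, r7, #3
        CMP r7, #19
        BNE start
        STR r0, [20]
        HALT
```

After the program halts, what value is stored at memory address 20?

23

after MOV r2, #4: r2=4
after MOV r0, #11: r0=11
after MOV r7, #1: r7=1
after MOV r5, #0: r5=0
after XOR r2, r2, #18: r2=4^18=22
after LDR r0, [r5]: r0=M[0]=25
after ADD r2, r2, r0: r2=22+25=47
after ADD r5, r5, #4: r5=0+4=4
after ADD r7, r7, #3: r7=1+3=4
CMP r7, #19  (cmp 4,19)
BNE start: taken
after XOR r2, r2, #18: r2=47^18=61
after LDR r0, [r5]: r0=M[4]=17
after ADD r2, r2, r0: r2=61+17=78
after ADD r5, r5, #4: r5=4+4=8
after ADD r7, r7, #3: r7=4+3=7
CMP r7, #19  (cmp 7,19)
BNE start: taken
after XOR r2, r2, #18: r2=78^18=92
after LDR r0, [r5]: r0=M[8]=23
after ADD r2, r2, r0: r2=92+23=115
after ADD r5, r5, #4: r5=8+4=12
after ADD r7, r7, #3: r7=7+3=10
CMP r7, #19  (cmp 10,19)
BNE start: taken
after XOR r2, r2, #18: r2=115^18=97
after LDR r0, [r5]: r0=M[12]=-8
after ADD r2, r2, r0: r2=97+(-8)=89
after ADD r5, r5, #4: r5=12+4=16
after ADD r7, r7, #3: r7=10+3=13
CMP r7, #19  (cmp 13,19)
BNE start: taken
after XOR r2, r2, #18: r2=89^18=75
after LDR r0, [r5]: r0=M[16]=21
after ADD r2, r2, r0: r2=75+21=96
after ADD r5, r5, #4: r5=16+4=20
after ADD r7, r7, #3: r7=13+3=16
CMP r7, #19  (cmp 16,19)
BNE start: taken
after XOR r2, r2, #18: r2=96^18=114
after LDR r0, [r5]: r0=M[20]=23
after ADD r2, r2, r0: r2=114+23=137
after ADD r5, r5, #4: r5=20+4=24
after ADD r7, r7, #3: r7=16+3=19
CMP r7, #19  (cmp 19,19)
BNE start: not taken
STR r0, [20] → M[20]=23
halt.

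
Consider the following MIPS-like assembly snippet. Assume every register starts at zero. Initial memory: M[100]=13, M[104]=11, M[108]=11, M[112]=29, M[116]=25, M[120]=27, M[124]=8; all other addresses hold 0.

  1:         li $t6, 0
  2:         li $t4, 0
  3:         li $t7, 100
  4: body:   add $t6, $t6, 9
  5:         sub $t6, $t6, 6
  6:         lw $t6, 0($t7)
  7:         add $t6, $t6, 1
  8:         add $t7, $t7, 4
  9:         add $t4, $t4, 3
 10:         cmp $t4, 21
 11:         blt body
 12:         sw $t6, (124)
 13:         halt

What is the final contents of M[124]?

after li $t6, 0: $t6=0
after li $t4, 0: $t4=0
after li $t7, 100: $t7=100
after add $t6, $t6, 9: $t6=0+9=9
after sub $t6, $t6, 6: $t6=9-6=3
after lw $t6, 0($t7): $t6=M[100]=13
after add $t6, $t6, 1: $t6=13+1=14
after add $t7, $t7, 4: $t7=100+4=104
after add $t4, $t4, 3: $t4=0+3=3
cmp $t4, 21  (cmp 3,21)
blt body: taken
after add $t6, $t6, 9: $t6=14+9=23
after sub $t6, $t6, 6: $t6=23-6=17
after lw $t6, 0($t7): $t6=M[104]=11
after add $t6, $t6, 1: $t6=11+1=12
after add $t7, $t7, 4: $t7=104+4=108
after add $t4, $t4, 3: $t4=3+3=6
cmp $t4, 21  (cmp 6,21)
blt body: taken
after add $t6, $t6, 9: $t6=12+9=21
after sub $t6, $t6, 6: $t6=21-6=15
after lw $t6, 0($t7): $t6=M[108]=11
after add $t6, $t6, 1: $t6=11+1=12
after add $t7, $t7, 4: $t7=108+4=112
after add $t4, $t4, 3: $t4=6+3=9
cmp $t4, 21  (cmp 9,21)
blt body: taken
after add $t6, $t6, 9: $t6=12+9=21
after sub $t6, $t6, 6: $t6=21-6=15
after lw $t6, 0($t7): $t6=M[112]=29
after add $t6, $t6, 1: $t6=29+1=30
after add $t7, $t7, 4: $t7=112+4=116
after add $t4, $t4, 3: $t4=9+3=12
cmp $t4, 21  (cmp 12,21)
blt body: taken
after add $t6, $t6, 9: $t6=30+9=39
after sub $t6, $t6, 6: $t6=39-6=33
after lw $t6, 0($t7): $t6=M[116]=25
after add $t6, $t6, 1: $t6=25+1=26
after add $t7, $t7, 4: $t7=116+4=120
after add $t4, $t4, 3: $t4=12+3=15
cmp $t4, 21  (cmp 15,21)
blt body: taken
after add $t6, $t6, 9: $t6=26+9=35
after sub $t6, $t6, 6: $t6=35-6=29
after lw $t6, 0($t7): $t6=M[120]=27
after add $t6, $t6, 1: $t6=27+1=28
after add $t7, $t7, 4: $t7=120+4=124
after add $t4, $t4, 3: $t4=15+3=18
cmp $t4, 21  (cmp 18,21)
blt body: taken
after add $t6, $t6, 9: $t6=28+9=37
after sub $t6, $t6, 6: $t6=37-6=31
after lw $t6, 0($t7): $t6=M[124]=8
after add $t6, $t6, 1: $t6=8+1=9
after add $t7, $t7, 4: $t7=124+4=128
after add $t4, $t4, 3: $t4=18+3=21
cmp $t4, 21  (cmp 21,21)
blt body: not taken
sw $t6, (124) → M[124]=9
halt.

9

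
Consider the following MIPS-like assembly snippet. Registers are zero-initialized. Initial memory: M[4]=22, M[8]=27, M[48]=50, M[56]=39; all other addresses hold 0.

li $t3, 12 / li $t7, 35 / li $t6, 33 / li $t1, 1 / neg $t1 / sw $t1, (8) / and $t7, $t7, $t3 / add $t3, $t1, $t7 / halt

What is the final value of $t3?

li $t3, 12 → $t3=12
li $t7, 35 → $t7=35
li $t6, 33 → $t6=33
li $t1, 1 → $t1=1
neg $t1 → $t1=-(1)=-1
sw $t1, (8) → M[8]=-1
and $t7, $t7, $t3 → $t7=35&12=0
add $t3, $t1, $t7 → $t3=(-1)+0=-1
halt.

-1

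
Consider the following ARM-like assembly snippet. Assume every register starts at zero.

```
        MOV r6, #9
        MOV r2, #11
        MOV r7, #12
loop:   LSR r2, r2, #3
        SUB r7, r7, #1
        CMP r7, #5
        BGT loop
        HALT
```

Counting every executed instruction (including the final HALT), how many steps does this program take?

r6=9
r2=11
r7=12
r2=11>>3=1
r7=12-1=11
CMP r7, #5  (cmp 11,5)
BGT loop: taken
r2=1>>3=0
r7=11-1=10
CMP r7, #5  (cmp 10,5)
BGT loop: taken
r2=0>>3=0
r7=10-1=9
CMP r7, #5  (cmp 9,5)
BGT loop: taken
r2=0>>3=0
r7=9-1=8
CMP r7, #5  (cmp 8,5)
BGT loop: taken
r2=0>>3=0
r7=8-1=7
CMP r7, #5  (cmp 7,5)
BGT loop: taken
r2=0>>3=0
r7=7-1=6
CMP r7, #5  (cmp 6,5)
BGT loop: taken
r2=0>>3=0
r7=6-1=5
CMP r7, #5  (cmp 5,5)
BGT loop: not taken
halt.
Total executed instructions: 32.

32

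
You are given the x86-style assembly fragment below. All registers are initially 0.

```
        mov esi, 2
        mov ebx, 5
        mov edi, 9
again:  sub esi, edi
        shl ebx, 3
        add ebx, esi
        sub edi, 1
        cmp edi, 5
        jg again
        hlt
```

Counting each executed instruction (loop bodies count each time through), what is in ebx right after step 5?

mov esi, 2 → esi=2
mov ebx, 5 → ebx=5
mov edi, 9 → edi=9
sub esi, edi → esi=2-9=-7
shl ebx, 3 → ebx=5<<3=40
After step 5: ebx = 40.

40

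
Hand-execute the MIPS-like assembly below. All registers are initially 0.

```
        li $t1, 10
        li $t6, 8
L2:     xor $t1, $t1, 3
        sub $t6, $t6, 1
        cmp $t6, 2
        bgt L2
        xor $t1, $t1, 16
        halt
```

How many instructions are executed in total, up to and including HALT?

28

after li $t1, 10: $t1=10
after li $t6, 8: $t6=8
after xor $t1, $t1, 3: $t1=10^3=9
after sub $t6, $t6, 1: $t6=8-1=7
cmp $t6, 2  (cmp 7,2)
bgt L2: taken
after xor $t1, $t1, 3: $t1=9^3=10
after sub $t6, $t6, 1: $t6=7-1=6
cmp $t6, 2  (cmp 6,2)
bgt L2: taken
after xor $t1, $t1, 3: $t1=10^3=9
after sub $t6, $t6, 1: $t6=6-1=5
cmp $t6, 2  (cmp 5,2)
bgt L2: taken
after xor $t1, $t1, 3: $t1=9^3=10
after sub $t6, $t6, 1: $t6=5-1=4
cmp $t6, 2  (cmp 4,2)
bgt L2: taken
after xor $t1, $t1, 3: $t1=10^3=9
after sub $t6, $t6, 1: $t6=4-1=3
cmp $t6, 2  (cmp 3,2)
bgt L2: taken
after xor $t1, $t1, 3: $t1=9^3=10
after sub $t6, $t6, 1: $t6=3-1=2
cmp $t6, 2  (cmp 2,2)
bgt L2: not taken
after xor $t1, $t1, 16: $t1=10^16=26
halt.
Total executed instructions: 28.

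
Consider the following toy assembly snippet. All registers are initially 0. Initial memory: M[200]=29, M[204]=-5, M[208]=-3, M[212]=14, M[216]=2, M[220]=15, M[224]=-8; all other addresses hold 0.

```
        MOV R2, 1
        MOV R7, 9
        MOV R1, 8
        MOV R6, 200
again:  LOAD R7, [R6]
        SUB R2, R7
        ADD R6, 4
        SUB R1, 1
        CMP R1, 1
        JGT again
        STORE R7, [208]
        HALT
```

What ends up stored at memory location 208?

after MOV R2, 1: R2=1
after MOV R7, 9: R7=9
after MOV R1, 8: R1=8
after MOV R6, 200: R6=200
after LOAD R7, [R6]: R7=M[200]=29
after SUB R2, R7: R2=1-29=-28
after ADD R6, 4: R6=200+4=204
after SUB R1, 1: R1=8-1=7
CMP R1, 1  (cmp 7,1)
JGT again: taken
after LOAD R7, [R6]: R7=M[204]=-5
after SUB R2, R7: R2=(-28)-(-5)=-23
after ADD R6, 4: R6=204+4=208
after SUB R1, 1: R1=7-1=6
CMP R1, 1  (cmp 6,1)
JGT again: taken
after LOAD R7, [R6]: R7=M[208]=-3
after SUB R2, R7: R2=(-23)-(-3)=-20
after ADD R6, 4: R6=208+4=212
after SUB R1, 1: R1=6-1=5
CMP R1, 1  (cmp 5,1)
JGT again: taken
after LOAD R7, [R6]: R7=M[212]=14
after SUB R2, R7: R2=(-20)-14=-34
after ADD R6, 4: R6=212+4=216
after SUB R1, 1: R1=5-1=4
CMP R1, 1  (cmp 4,1)
JGT again: taken
after LOAD R7, [R6]: R7=M[216]=2
after SUB R2, R7: R2=(-34)-2=-36
after ADD R6, 4: R6=216+4=220
after SUB R1, 1: R1=4-1=3
CMP R1, 1  (cmp 3,1)
JGT again: taken
after LOAD R7, [R6]: R7=M[220]=15
after SUB R2, R7: R2=(-36)-15=-51
after ADD R6, 4: R6=220+4=224
after SUB R1, 1: R1=3-1=2
CMP R1, 1  (cmp 2,1)
JGT again: taken
after LOAD R7, [R6]: R7=M[224]=-8
after SUB R2, R7: R2=(-51)-(-8)=-43
after ADD R6, 4: R6=224+4=228
after SUB R1, 1: R1=2-1=1
CMP R1, 1  (cmp 1,1)
JGT again: not taken
STORE R7, [208] → M[208]=-8
halt.

-8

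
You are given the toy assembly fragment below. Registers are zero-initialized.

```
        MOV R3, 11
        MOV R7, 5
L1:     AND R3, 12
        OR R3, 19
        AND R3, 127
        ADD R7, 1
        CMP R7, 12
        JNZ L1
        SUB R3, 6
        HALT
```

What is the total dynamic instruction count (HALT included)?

R3=11
R7=5
R3=11&12=8
R3=8|19=27
R3=27&127=27
R7=5+1=6
CMP R7, 12  (cmp 6,12)
JNZ L1: taken
R3=27&12=8
R3=8|19=27
R3=27&127=27
R7=6+1=7
CMP R7, 12  (cmp 7,12)
JNZ L1: taken
R3=27&12=8
R3=8|19=27
R3=27&127=27
R7=7+1=8
CMP R7, 12  (cmp 8,12)
JNZ L1: taken
R3=27&12=8
R3=8|19=27
R3=27&127=27
R7=8+1=9
CMP R7, 12  (cmp 9,12)
JNZ L1: taken
R3=27&12=8
R3=8|19=27
R3=27&127=27
R7=9+1=10
CMP R7, 12  (cmp 10,12)
JNZ L1: taken
R3=27&12=8
R3=8|19=27
R3=27&127=27
R7=10+1=11
CMP R7, 12  (cmp 11,12)
JNZ L1: taken
R3=27&12=8
R3=8|19=27
R3=27&127=27
R7=11+1=12
CMP R7, 12  (cmp 12,12)
JNZ L1: not taken
R3=27-6=21
halt.
Total executed instructions: 46.

46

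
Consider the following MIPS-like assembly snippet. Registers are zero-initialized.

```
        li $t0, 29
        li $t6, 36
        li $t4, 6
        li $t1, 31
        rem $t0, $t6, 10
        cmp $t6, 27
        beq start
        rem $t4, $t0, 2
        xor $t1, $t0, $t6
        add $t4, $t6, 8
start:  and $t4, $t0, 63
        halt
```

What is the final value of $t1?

34

after li $t0, 29: $t0=29
after li $t6, 36: $t6=36
after li $t4, 6: $t4=6
after li $t1, 31: $t1=31
after rem $t0, $t6, 10: $t0=36%10=6
cmp $t6, 27  (cmp 36,27)
beq start: not taken
after rem $t4, $t0, 2: $t4=6%2=0
after xor $t1, $t0, $t6: $t1=6^36=34
after add $t4, $t6, 8: $t4=36+8=44
after and $t4, $t0, 63: $t4=6&63=6
halt.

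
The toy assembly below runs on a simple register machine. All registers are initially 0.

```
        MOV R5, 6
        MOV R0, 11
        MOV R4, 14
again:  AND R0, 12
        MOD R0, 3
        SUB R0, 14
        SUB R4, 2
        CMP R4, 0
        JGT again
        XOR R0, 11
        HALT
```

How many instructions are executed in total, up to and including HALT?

47

after MOV R5, 6: R5=6
after MOV R0, 11: R0=11
after MOV R4, 14: R4=14
after AND R0, 12: R0=11&12=8
after MOD R0, 3: R0=8%3=2
after SUB R0, 14: R0=2-14=-12
after SUB R4, 2: R4=14-2=12
CMP R4, 0  (cmp 12,0)
JGT again: taken
after AND R0, 12: R0=(-12)&12=4
after MOD R0, 3: R0=4%3=1
after SUB R0, 14: R0=1-14=-13
after SUB R4, 2: R4=12-2=10
CMP R4, 0  (cmp 10,0)
JGT again: taken
after AND R0, 12: R0=(-13)&12=0
after MOD R0, 3: R0=0%3=0
after SUB R0, 14: R0=0-14=-14
after SUB R4, 2: R4=10-2=8
CMP R4, 0  (cmp 8,0)
JGT again: taken
after AND R0, 12: R0=(-14)&12=0
after MOD R0, 3: R0=0%3=0
after SUB R0, 14: R0=0-14=-14
after SUB R4, 2: R4=8-2=6
CMP R4, 0  (cmp 6,0)
JGT again: taken
after AND R0, 12: R0=(-14)&12=0
after MOD R0, 3: R0=0%3=0
after SUB R0, 14: R0=0-14=-14
after SUB R4, 2: R4=6-2=4
CMP R4, 0  (cmp 4,0)
JGT again: taken
after AND R0, 12: R0=(-14)&12=0
after MOD R0, 3: R0=0%3=0
after SUB R0, 14: R0=0-14=-14
after SUB R4, 2: R4=4-2=2
CMP R4, 0  (cmp 2,0)
JGT again: taken
after AND R0, 12: R0=(-14)&12=0
after MOD R0, 3: R0=0%3=0
after SUB R0, 14: R0=0-14=-14
after SUB R4, 2: R4=2-2=0
CMP R4, 0  (cmp 0,0)
JGT again: not taken
after XOR R0, 11: R0=(-14)^11=-7
halt.
Total executed instructions: 47.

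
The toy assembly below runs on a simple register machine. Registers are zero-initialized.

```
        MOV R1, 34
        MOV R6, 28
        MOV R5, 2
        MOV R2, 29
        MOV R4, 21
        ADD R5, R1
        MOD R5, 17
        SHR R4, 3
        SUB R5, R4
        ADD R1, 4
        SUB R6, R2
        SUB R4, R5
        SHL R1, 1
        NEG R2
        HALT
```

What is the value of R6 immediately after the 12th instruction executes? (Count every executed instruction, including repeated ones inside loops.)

-1

R1=34
R6=28
R5=2
R2=29
R4=21
R5=2+34=36
R5=36%17=2
R4=21>>3=2
R5=2-2=0
R1=34+4=38
R6=28-29=-1
R4=2-0=2
After step 12: R6 = -1.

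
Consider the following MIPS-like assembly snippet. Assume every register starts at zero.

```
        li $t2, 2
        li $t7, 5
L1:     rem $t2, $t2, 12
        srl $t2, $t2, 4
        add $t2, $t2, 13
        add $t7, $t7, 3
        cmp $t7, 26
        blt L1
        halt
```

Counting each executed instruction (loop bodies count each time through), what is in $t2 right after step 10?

0

li $t2, 2 → $t2=2
li $t7, 5 → $t7=5
rem $t2, $t2, 12 → $t2=2%12=2
srl $t2, $t2, 4 → $t2=2>>4=0
add $t2, $t2, 13 → $t2=0+13=13
add $t7, $t7, 3 → $t7=5+3=8
cmp $t7, 26  (cmp 8,26)
blt L1: taken
rem $t2, $t2, 12 → $t2=13%12=1
srl $t2, $t2, 4 → $t2=1>>4=0
After step 10: $t2 = 0.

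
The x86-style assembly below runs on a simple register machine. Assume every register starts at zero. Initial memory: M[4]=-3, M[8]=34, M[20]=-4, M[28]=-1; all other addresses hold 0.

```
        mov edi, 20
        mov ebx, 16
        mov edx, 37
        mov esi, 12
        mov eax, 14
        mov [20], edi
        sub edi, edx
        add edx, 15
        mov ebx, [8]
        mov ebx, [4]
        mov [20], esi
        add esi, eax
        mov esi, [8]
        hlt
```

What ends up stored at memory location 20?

after mov edi, 20: edi=20
after mov ebx, 16: ebx=16
after mov edx, 37: edx=37
after mov esi, 12: esi=12
after mov eax, 14: eax=14
mov [20], edi → M[20]=20
after sub edi, edx: edi=20-37=-17
after add edx, 15: edx=37+15=52
after mov ebx, [8]: ebx=M[8]=34
after mov ebx, [4]: ebx=M[4]=-3
mov [20], esi → M[20]=12
after add esi, eax: esi=12+14=26
after mov esi, [8]: esi=M[8]=34
halt.

12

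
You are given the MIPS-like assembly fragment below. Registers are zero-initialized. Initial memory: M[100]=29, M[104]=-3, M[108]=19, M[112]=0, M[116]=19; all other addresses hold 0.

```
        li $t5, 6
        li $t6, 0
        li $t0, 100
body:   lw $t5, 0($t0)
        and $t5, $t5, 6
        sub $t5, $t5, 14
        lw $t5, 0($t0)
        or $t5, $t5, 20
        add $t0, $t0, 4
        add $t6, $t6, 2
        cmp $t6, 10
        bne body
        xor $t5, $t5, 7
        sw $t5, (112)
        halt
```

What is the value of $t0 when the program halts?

120

$t5=6
$t6=0
$t0=100
$t5=M[100]=29
$t5=29&6=4
$t5=4-14=-10
$t5=M[100]=29
$t5=29|20=29
$t0=100+4=104
$t6=0+2=2
cmp $t6, 10  (cmp 2,10)
bne body: taken
$t5=M[104]=-3
$t5=(-3)&6=4
$t5=4-14=-10
$t5=M[104]=-3
$t5=(-3)|20=-3
$t0=104+4=108
$t6=2+2=4
cmp $t6, 10  (cmp 4,10)
bne body: taken
$t5=M[108]=19
$t5=19&6=2
$t5=2-14=-12
$t5=M[108]=19
$t5=19|20=23
$t0=108+4=112
$t6=4+2=6
cmp $t6, 10  (cmp 6,10)
bne body: taken
$t5=M[112]=0
$t5=0&6=0
$t5=0-14=-14
$t5=M[112]=0
$t5=0|20=20
$t0=112+4=116
$t6=6+2=8
cmp $t6, 10  (cmp 8,10)
bne body: taken
$t5=M[116]=19
$t5=19&6=2
$t5=2-14=-12
$t5=M[116]=19
$t5=19|20=23
$t0=116+4=120
$t6=8+2=10
cmp $t6, 10  (cmp 10,10)
bne body: not taken
$t5=23^7=16
sw $t5, (112) → M[112]=16
halt.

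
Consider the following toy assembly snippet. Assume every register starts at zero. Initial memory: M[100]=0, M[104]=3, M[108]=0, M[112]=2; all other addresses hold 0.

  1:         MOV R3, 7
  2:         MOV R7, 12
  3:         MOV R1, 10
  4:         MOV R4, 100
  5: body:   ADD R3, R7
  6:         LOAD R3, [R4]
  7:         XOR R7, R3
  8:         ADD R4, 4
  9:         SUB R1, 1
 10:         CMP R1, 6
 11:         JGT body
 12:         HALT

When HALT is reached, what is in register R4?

R3=7
R7=12
R1=10
R4=100
R3=7+12=19
R3=M[100]=0
R7=12^0=12
R4=100+4=104
R1=10-1=9
CMP R1, 6  (cmp 9,6)
JGT body: taken
R3=0+12=12
R3=M[104]=3
R7=12^3=15
R4=104+4=108
R1=9-1=8
CMP R1, 6  (cmp 8,6)
JGT body: taken
R3=3+15=18
R3=M[108]=0
R7=15^0=15
R4=108+4=112
R1=8-1=7
CMP R1, 6  (cmp 7,6)
JGT body: taken
R3=0+15=15
R3=M[112]=2
R7=15^2=13
R4=112+4=116
R1=7-1=6
CMP R1, 6  (cmp 6,6)
JGT body: not taken
halt.

116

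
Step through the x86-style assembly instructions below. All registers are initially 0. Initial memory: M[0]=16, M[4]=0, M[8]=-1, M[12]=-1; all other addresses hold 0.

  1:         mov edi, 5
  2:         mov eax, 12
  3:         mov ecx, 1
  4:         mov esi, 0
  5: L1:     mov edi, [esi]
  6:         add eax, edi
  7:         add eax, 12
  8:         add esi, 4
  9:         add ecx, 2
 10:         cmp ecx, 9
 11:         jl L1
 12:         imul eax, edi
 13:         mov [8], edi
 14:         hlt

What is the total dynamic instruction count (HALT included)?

35

edi=5
eax=12
ecx=1
esi=0
edi=M[0]=16
eax=12+16=28
eax=28+12=40
esi=0+4=4
ecx=1+2=3
cmp ecx, 9  (cmp 3,9)
jl L1: taken
edi=M[4]=0
eax=40+0=40
eax=40+12=52
esi=4+4=8
ecx=3+2=5
cmp ecx, 9  (cmp 5,9)
jl L1: taken
edi=M[8]=-1
eax=52+(-1)=51
eax=51+12=63
esi=8+4=12
ecx=5+2=7
cmp ecx, 9  (cmp 7,9)
jl L1: taken
edi=M[12]=-1
eax=63+(-1)=62
eax=62+12=74
esi=12+4=16
ecx=7+2=9
cmp ecx, 9  (cmp 9,9)
jl L1: not taken
eax=74*(-1)=-74
mov [8], edi → M[8]=-1
halt.
Total executed instructions: 35.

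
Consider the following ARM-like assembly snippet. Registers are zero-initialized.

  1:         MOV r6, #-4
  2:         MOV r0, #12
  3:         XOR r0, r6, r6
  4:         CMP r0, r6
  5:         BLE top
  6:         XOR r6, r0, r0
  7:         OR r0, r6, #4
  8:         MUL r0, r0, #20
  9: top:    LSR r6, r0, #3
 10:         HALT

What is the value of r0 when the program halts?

80

r6=-4
r0=12
r0=(-4)^(-4)=0
CMP r0, r6  (cmp 0,-4)
BLE top: not taken
r6=0^0=0
r0=0|4=4
r0=4*20=80
r6=80>>3=10
halt.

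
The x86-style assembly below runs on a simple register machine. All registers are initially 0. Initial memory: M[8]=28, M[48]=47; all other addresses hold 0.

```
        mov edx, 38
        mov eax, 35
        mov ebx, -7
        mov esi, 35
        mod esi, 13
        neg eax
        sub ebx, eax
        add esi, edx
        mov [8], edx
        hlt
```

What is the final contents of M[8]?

38

after mov edx, 38: edx=38
after mov eax, 35: eax=35
after mov ebx, -7: ebx=-7
after mov esi, 35: esi=35
after mod esi, 13: esi=35%13=9
after neg eax: eax=-(35)=-35
after sub ebx, eax: ebx=(-7)-(-35)=28
after add esi, edx: esi=9+38=47
mov [8], edx → M[8]=38
halt.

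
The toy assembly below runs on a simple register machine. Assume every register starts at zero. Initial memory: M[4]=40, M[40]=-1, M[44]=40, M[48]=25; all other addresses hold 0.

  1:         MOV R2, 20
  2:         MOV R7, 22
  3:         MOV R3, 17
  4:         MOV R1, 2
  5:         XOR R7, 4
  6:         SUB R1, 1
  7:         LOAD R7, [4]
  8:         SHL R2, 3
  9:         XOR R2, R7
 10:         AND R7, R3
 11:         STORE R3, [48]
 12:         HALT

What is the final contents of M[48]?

17

after MOV R2, 20: R2=20
after MOV R7, 22: R7=22
after MOV R3, 17: R3=17
after MOV R1, 2: R1=2
after XOR R7, 4: R7=22^4=18
after SUB R1, 1: R1=2-1=1
after LOAD R7, [4]: R7=M[4]=40
after SHL R2, 3: R2=20<<3=160
after XOR R2, R7: R2=160^40=136
after AND R7, R3: R7=40&17=0
STORE R3, [48] → M[48]=17
halt.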